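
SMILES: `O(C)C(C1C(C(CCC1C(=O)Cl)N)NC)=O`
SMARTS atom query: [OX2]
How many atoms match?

The query [OX2] means: aliphatic oxygen with two total connections — ether, hydroxyl, or ester single-bond O.
Check the 16 heavy atoms by environment: 8× C (X4) → no; 2× N (X3) → no; 2× C (X3) → no; 2× O (X1) → no; 1× Cl (X1) → no; 1× O (X2) → match.
That gives 1 matching atom.

1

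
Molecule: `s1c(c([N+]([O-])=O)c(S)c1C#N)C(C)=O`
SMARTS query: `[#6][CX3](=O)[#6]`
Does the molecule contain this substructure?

Yes

The pattern [#6][CX3](=O)[#6] describes a carbonyl carbon (no H) flanked by two carbons — a ketone.
The molecule carries an acetyl/ketone group (-C(=O)CH3), whose atoms satisfy every constraint of the query, so the pattern matches.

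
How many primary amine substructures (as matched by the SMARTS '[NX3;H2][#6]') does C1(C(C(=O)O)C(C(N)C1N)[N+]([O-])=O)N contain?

3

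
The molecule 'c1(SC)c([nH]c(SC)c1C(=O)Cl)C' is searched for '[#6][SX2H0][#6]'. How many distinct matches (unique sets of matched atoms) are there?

[#6][SX2H0][#6] is the SMARTS for a thioether: an aliphatic sulfur bridging two carbons with no H on the sulfur.
The molecule carries 2 separate instances of a methylthio ether (-SCH3) meeting every constraint; each maps to a distinct set of atoms, giving 2 matches.

2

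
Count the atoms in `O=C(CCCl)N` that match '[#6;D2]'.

2

The query [#6;D2] means: any carbon bonded to exactly two heavy atoms.
Check the 6 heavy atoms by environment: 2× C (D2) → match; 1× Cl (D1) → no; 1× C (D3) → no; 1× O (D1) → no; 1× N (D1) → no.
That gives 2 matching atoms.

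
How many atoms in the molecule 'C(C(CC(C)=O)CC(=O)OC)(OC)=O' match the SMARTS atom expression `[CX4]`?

The query [CX4] means: C with X4: aliphatic carbon with exactly 4 total connections (bonds + H).
Check the 14 heavy atoms by environment: 6× C (X4) → match; 3× C (X3) → no; 3× O (X1) → no; 2× O (X2) → no.
That gives 6 matching atoms.

6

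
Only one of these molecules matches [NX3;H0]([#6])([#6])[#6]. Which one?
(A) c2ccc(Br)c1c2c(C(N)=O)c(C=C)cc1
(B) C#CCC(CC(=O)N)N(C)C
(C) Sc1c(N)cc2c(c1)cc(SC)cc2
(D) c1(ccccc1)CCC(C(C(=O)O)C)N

B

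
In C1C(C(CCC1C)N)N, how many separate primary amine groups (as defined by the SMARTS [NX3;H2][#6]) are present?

2

[NX3;H2][#6] is the SMARTS for a primary amine: a trivalent nitrogen with two H attached to carbon.
The molecule carries 2 separate instances of a primary amino group (-NH2) meeting every constraint; each maps to a distinct set of atoms, giving 2 matches.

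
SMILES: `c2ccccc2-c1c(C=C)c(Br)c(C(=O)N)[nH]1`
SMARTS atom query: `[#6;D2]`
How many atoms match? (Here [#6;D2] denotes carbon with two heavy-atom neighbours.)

The query [#6;D2] means: any carbon bonded to exactly two heavy atoms.
Check the 17 heavy atoms by environment: 1× n (aromatic, D2) → no; 5× c (aromatic, D3) → no; 1× C (D2) → match; 1× C (D1) → no; 1× Br (D1) → no; 5× c (aromatic, D2) → match; 1× C (D3) → no; 1× O (D1) → no; 1× N (D1) → no.
Summing the matching environments: 1 + 5 = 6 matching atoms.

6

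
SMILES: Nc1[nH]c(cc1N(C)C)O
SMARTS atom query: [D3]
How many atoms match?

The query [D3] means: atom with exactly three heavy-atom neighbours.
Check the 10 heavy atoms by environment: 1× n (aromatic, D2) → no; 3× c (aromatic, D3) → match; 1× c (aromatic, D2) → no; 1× N (D3) → match; 2× C (D1) → no; 1× O (D1) → no; 1× N (D1) → no.
Summing the matching environments: 3 + 1 = 4 matching atoms.

4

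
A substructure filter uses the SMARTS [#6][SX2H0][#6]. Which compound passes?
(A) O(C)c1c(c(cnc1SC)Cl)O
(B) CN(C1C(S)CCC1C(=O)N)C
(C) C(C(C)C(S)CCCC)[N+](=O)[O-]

[#6][SX2H0][#6] describes an aliphatic sulfur bridging two carbons with no H on the sulfur (a thioether).
(A) contains a methylthio ether (-SCH3), which satisfies every atom and bond constraint.
(B) has a thiol (-SH) but the sulfur has H1, not H0 bridging two carbons.
(C) has a thiol (-SH) but the sulfur has H1, not H0 bridging two carbons.
So the answer is (A).

A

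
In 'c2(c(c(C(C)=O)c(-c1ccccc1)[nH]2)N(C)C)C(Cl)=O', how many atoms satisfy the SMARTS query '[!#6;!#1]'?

5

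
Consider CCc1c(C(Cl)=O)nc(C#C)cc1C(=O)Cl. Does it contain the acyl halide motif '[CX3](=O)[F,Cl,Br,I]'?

Yes

The pattern [CX3](=O)[F,Cl,Br,I] describes a carbonyl carbon bonded to a halogen — an acyl halide.
The molecule carries an acyl chloride (-C(=O)Cl), whose atoms satisfy every constraint of the query, so the pattern matches.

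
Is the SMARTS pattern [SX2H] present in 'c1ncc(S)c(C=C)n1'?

Yes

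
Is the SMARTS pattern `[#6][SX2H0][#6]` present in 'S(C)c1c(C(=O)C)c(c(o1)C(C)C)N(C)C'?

The pattern [#6][SX2H0][#6] describes an aliphatic sulfur bridging two carbons with no H on the sulfur — a thioether.
The molecule carries a methylthio ether (-SCH3), whose atoms satisfy every constraint of the query, so the pattern matches.

Yes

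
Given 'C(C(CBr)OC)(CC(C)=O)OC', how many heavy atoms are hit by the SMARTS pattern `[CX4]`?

7

The query [CX4] means: C with X4: aliphatic carbon with exactly 4 total connections (bonds + H).
Check the 12 heavy atoms by environment: 7× C (X4) → match; 1× Br (X1) → no; 2× O (X2) → no; 1× C (X3) → no; 1× O (X1) → no.
That gives 7 matching atoms.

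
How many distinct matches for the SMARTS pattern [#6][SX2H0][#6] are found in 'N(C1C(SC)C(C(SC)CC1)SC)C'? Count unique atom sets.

3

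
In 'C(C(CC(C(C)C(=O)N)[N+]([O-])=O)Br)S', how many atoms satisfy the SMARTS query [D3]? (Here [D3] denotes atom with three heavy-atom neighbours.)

5

Check the 14 heavy atoms by environment: 1× C (D1) → no; 4× C (D3) → match; 2× C (D2) → no; 1× Br (D1) → no; 1× S (D1) → no; 1× N (charge +1, D3) → match; 1× O (charge -1, D1) → no; 2× O (D1) → no; 1× N (D1) → no.
Summing the matching environments: 4 + 1 = 5 matching atoms.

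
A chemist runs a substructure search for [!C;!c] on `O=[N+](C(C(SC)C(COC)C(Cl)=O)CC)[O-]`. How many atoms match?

7

Check the 16 heavy atoms by environment: 9× C → no; 1× S → match; 3× O → match; 1× N (charge +1) → match; 1× O (charge -1) → match; 1× Cl → match.
Summing the matching environments: 1 + 3 + 1 + 1 + 1 = 7 matching atoms.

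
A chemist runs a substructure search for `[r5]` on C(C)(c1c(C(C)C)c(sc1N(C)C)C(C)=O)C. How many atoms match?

5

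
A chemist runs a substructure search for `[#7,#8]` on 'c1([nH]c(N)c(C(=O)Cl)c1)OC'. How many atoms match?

Check the 11 heavy atoms by environment: 1× n (aromatic) → match; 4× c (aromatic) → no; 1× N → match; 2× O → match; 2× C → no; 1× Cl → no.
Summing the matching environments: 1 + 1 + 2 = 4 matching atoms.

4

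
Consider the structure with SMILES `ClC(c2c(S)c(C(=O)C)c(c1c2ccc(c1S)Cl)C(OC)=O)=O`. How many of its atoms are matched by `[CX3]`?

The query [CX3] means: C with X3: aliphatic carbon with exactly 3 total connections.
Check the 23 heavy atoms by environment: 10× c (aromatic, X3) → no; 3× C (X3) → match; 3× O (X1) → no; 1× O (X2) → no; 2× C (X4) → no; 2× S (X2) → no; 2× Cl (X1) → no.
That gives 3 matching atoms.

3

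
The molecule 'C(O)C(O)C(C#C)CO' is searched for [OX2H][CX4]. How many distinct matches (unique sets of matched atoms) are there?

3

[OX2H][CX4] is the SMARTS for an aliphatic alcohol: a hydroxyl oxygen bound to an sp3 (X4) carbon.
The molecule carries 3 separate instances of a hydroxyl group (-OH) meeting every constraint; each maps to a distinct set of atoms, giving 3 matches.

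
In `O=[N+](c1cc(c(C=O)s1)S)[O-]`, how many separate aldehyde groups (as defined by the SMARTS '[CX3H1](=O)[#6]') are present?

1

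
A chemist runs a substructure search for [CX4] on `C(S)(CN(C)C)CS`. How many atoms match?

The query [CX4] means: C with X4: aliphatic carbon with exactly 4 total connections (bonds + H).
Check the 8 heavy atoms by environment: 5× C (X4) → match; 1× N (X3) → no; 2× S (X2) → no.
That gives 5 matching atoms.

5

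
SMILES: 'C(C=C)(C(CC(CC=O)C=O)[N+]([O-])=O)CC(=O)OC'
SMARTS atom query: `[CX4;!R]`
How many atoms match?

The query [CX4;!R] means: aliphatic carbon with four total connections, not in a ring.
Check the 19 heavy atoms by environment: 7× C (X4, acyclic) → match; 5× C (X3, acyclic) → no; 4× O (X1, acyclic) → no; 1× N (charge +1, X3, acyclic) → no; 1× O (charge -1, X1, acyclic) → no; 1× O (X2, acyclic) → no.
That gives 7 matching atoms.

7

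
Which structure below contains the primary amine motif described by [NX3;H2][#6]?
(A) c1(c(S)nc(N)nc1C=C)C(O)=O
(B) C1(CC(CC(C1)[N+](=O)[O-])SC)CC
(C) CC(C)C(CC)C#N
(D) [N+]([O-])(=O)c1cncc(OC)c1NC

[NX3;H2][#6] describes a trivalent nitrogen with two H attached to carbon (a primary amine).
(A) contains a primary amino group (-NH2), which satisfies every atom and bond constraint.
(B) has a nitro group (-[N+](=O)[O-]) but the nitrogen is [N+] with no H, not NX3H2.
(C) has a nitrile (-C#N) but the nitrogen is NX1 (triple-bonded), not NX3 with two H.
(D) has a nitro group (-[N+](=O)[O-]) but the nitrogen is [N+] with no H, not NX3H2.
So the answer is (A).

A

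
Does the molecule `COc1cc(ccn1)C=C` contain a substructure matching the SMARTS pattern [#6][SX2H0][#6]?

No

The pattern [#6][SX2H0][#6] describes an aliphatic sulfur bridging two carbons with no H on the sulfur — a thioether.
The closest candidate here is a methoxy ether (-OCH3), but the bridging atom is O, not S. No other fragment satisfies the full query, so there is no match.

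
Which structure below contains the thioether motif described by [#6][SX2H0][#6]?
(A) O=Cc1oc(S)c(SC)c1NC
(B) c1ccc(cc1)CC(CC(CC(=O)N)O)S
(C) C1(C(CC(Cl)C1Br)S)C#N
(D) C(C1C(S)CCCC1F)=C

[#6][SX2H0][#6] describes an aliphatic sulfur bridging two carbons with no H on the sulfur (a thioether).
(A) contains a methylthio ether (-SCH3), which satisfies every atom and bond constraint.
(B) has a thiol (-SH) but the sulfur has H1, not H0 bridging two carbons.
(C) has a thiol (-SH) but the sulfur has H1, not H0 bridging two carbons.
(D) has a thiol (-SH) but the sulfur has H1, not H0 bridging two carbons.
So the answer is (A).

A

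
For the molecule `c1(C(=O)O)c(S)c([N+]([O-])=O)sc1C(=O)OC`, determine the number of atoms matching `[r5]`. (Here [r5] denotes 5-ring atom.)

5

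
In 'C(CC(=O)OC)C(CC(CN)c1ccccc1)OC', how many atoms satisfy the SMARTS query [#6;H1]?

7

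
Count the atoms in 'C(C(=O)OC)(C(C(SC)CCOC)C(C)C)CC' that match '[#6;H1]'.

The query [#6;H1] means: any carbon bearing exactly one hydrogen.
Check the 18 heavy atoms by environment: 6× C (H3) → no; 3× C (H2) → no; 4× C (H1) → match; 3× O (H0) → no; 1× S (H0) → no; 1× C (H0) → no.
That gives 4 matching atoms.

4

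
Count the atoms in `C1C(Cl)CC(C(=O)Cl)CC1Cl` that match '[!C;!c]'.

4

Check the 11 heavy atoms by environment: 7× C → no; 3× Cl → match; 1× O → match.
Summing the matching environments: 3 + 1 = 4 matching atoms.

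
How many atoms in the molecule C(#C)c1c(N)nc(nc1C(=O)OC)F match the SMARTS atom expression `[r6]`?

The query [r6] means: r6 matches atoms in a six-membered ring.
Check the 14 heavy atoms by environment: 2× n (aromatic, in 6-ring) → match; 4× c (aromatic, in 6-ring) → match; 1× F (acyclic) → no; 4× C (acyclic) → no; 2× O (acyclic) → no; 1× N (acyclic) → no.
Summing the matching environments: 2 + 4 = 6 matching atoms.

6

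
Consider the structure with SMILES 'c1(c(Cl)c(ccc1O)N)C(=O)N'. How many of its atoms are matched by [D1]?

5

The query [D1] means: atom with exactly one heavy-atom neighbour (degree 1).
Check the 12 heavy atoms by environment: 4× c (aromatic, D3) → no; 2× c (aromatic, D2) → no; 1× C (D3) → no; 2× O (D1) → match; 2× N (D1) → match; 1× Cl (D1) → match.
Summing the matching environments: 2 + 2 + 1 = 5 matching atoms.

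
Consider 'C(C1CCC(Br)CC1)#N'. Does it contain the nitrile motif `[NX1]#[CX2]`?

Yes

The pattern [NX1]#[CX2] describes a nitrogen triple-bonded to a two-connected carbon — a nitrile.
The molecule carries a nitrile (-C#N), whose atoms satisfy every constraint of the query, so the pattern matches.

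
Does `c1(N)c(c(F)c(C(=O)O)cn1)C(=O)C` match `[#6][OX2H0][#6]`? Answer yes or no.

No

The pattern [#6][OX2H0][#6] describes an aliphatic oxygen bridging two carbons with no H on the oxygen — an ether.
The closest candidate here is a carboxylic acid group (-C(=O)OH), but the -OH oxygen has H1; the =O is OX1, not OX2. No other fragment satisfies the full query, so there is no match.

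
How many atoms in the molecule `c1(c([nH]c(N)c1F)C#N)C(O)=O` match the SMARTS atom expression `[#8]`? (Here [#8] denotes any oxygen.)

2

The query [#8] means: #8 matches any oxygen atom.
Check the 12 heavy atoms by environment: 1× n (aromatic) → no; 4× c (aromatic) → no; 2× C → no; 2× N → no; 1× F → no; 2× O → match.
That gives 2 matching atoms.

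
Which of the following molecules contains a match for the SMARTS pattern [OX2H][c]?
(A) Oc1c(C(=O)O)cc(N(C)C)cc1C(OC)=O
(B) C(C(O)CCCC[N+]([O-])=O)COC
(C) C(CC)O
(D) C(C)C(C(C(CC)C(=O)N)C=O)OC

[OX2H][c] describes a hydroxyl oxygen attached to an aromatic carbon (a phenol).
(A) contains a hydroxyl group (-OH), which satisfies every atom and bond constraint.
(B) has a hydroxyl group (-OH) but the -OH is on an aliphatic carbon, not an aromatic c.
(C) has a hydroxyl group (-OH) but the -OH is on an aliphatic carbon, not an aromatic c.
(D) has a methoxy ether (-OCH3) but the oxygen has H0, not H1.
So the answer is (A).

A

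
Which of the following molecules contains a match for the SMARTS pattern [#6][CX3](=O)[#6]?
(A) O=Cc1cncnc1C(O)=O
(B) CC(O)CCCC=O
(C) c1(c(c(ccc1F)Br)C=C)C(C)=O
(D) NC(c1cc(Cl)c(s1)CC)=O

[#6][CX3](=O)[#6] describes a carbonyl carbon (no H) flanked by two carbons (a ketone).
(A) has an aldehyde (-CHO) but the carbonyl carbon has H1, so it is not flanked by two carbons.
(B) has an aldehyde (-CHO) but the carbonyl carbon has H1, so it is not flanked by two carbons.
(C) contains an acetyl/ketone group (-C(=O)CH3), which satisfies every atom and bond constraint.
(D) has a primary amide (-C(=O)NH2) but one neighbour of the carbonyl carbon is N, not C.
So the answer is (C).

C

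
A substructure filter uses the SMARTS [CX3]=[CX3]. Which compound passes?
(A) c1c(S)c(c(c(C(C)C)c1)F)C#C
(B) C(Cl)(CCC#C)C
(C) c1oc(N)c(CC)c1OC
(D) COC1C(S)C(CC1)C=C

D

[CX3]=[CX3] describes a non-aromatic C=C double bond between two sp2 carbons (an alkene).
(A) has an ethynyl group (-C#CH) but the C-C bond is a triple bond, not a double bond.
(B) has an ethynyl group (-C#CH) but the C-C bond is a triple bond, not a double bond.
(C) has an ethyl group (-CH2CH3) but its C-C bond is a single bond between CX4 carbons, not CX3=CX3.
(D) contains a vinyl group (-CH=CH2), which satisfies every atom and bond constraint.
So the answer is (D).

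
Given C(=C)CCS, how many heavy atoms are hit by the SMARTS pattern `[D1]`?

2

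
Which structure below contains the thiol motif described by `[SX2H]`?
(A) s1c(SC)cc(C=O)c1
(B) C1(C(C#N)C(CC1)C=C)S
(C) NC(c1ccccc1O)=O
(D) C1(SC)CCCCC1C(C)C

B

[SX2H] describes an aliphatic sulfur with two connections, one being H (a thiol).
(A) has a methylthio ether (-SCH3) but the sulfur has H0 (bonded to two carbons), not H1.
(B) contains a thiol (-SH), which satisfies every atom and bond constraint.
(C) has a hydroxyl group (-OH) but it is an -OH, not an -SH.
(D) has a methylthio ether (-SCH3) but the sulfur has H0 (bonded to two carbons), not H1.
So the answer is (B).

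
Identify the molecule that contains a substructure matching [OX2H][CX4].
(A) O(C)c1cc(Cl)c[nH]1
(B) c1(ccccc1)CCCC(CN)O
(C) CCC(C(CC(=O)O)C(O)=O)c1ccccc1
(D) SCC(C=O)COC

[OX2H][CX4] describes a hydroxyl oxygen bound to an sp3 (X4) carbon (an aliphatic alcohol).
(A) has a methoxy ether (-OCH3) but the oxygen has H0 (ether), not H1.
(B) contains a hydroxyl group (-OH), which satisfies every atom and bond constraint.
(C) has a carboxylic acid group (-C(=O)OH) but the -OH is on a CX3 carbonyl carbon, not a CX4 carbon.
(D) has a methoxy ether (-OCH3) but the oxygen has H0 (ether), not H1.
So the answer is (B).

B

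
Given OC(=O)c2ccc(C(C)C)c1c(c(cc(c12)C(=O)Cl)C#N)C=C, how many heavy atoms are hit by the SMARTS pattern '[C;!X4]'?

5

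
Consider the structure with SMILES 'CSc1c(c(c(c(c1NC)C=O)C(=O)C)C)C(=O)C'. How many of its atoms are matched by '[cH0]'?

Check the 19 heavy atoms by environment: 6× c (aromatic, H0) → match; 2× C (H0) → no; 3× O (H0) → no; 5× C (H3) → no; 1× C (H1) → no; 1× S (H0) → no; 1× N (H1) → no.
That gives 6 matching atoms.

6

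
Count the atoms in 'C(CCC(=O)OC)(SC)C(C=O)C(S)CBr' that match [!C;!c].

The query [!C;!c] means: neither aliphatic nor aromatic carbon — same as [!#6].
Check the 16 heavy atoms by environment: 10× C → no; 2× S → match; 1× Br → match; 3× O → match.
Summing the matching environments: 2 + 1 + 3 = 6 matching atoms.

6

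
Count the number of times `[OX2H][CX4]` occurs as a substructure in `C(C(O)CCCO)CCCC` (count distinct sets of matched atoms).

2

[OX2H][CX4] is the SMARTS for an aliphatic alcohol: a hydroxyl oxygen bound to an sp3 (X4) carbon.
The molecule carries 2 separate instances of a hydroxyl group (-OH) meeting every constraint; each maps to a distinct set of atoms, giving 2 matches.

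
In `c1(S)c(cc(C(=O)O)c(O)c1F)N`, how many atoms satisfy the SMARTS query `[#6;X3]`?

The query [#6;X3] means: any carbon (aromatic or not) with three total connections.
Check the 13 heavy atoms by environment: 6× c (aromatic, X3) → match; 1× C (X3) → match; 1× O (X1) → no; 2× O (X2) → no; 1× N (X3) → no; 1× S (X2) → no; 1× F (X1) → no.
Summing the matching environments: 6 + 1 = 7 matching atoms.

7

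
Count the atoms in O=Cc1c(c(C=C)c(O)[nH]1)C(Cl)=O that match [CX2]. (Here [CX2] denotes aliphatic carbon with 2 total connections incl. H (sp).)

0

The query [CX2] means: C with X2: aliphatic carbon with exactly 2 total connections.
Check the 13 heavy atoms by environment: 1× n (aromatic, X3) → no; 4× c (aromatic, X3) → no; 1× O (X2) → no; 4× C (X3) → no; 2× O (X1) → no; 1× Cl (X1) → no.
No environment satisfies the query, so 0 matching atoms.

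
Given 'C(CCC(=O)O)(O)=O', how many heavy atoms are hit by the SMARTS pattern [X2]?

2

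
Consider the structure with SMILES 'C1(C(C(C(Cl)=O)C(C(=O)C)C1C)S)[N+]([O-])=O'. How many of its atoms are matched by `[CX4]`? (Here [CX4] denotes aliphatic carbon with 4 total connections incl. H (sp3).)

The query [CX4] means: C with X4: aliphatic carbon with exactly 4 total connections (bonds + H).
Check the 16 heavy atoms by environment: 7× C (X4) → match; 1× S (X2) → no; 1× N (charge +1, X3) → no; 1× O (charge -1, X1) → no; 3× O (X1) → no; 2× C (X3) → no; 1× Cl (X1) → no.
That gives 7 matching atoms.

7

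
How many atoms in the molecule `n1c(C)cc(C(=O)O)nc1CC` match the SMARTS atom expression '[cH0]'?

The query [cH0] means: aromatic carbon with no attached hydrogen (substituted or ring-fusion).
Check the 12 heavy atoms by environment: 2× n (aromatic, H0) → no; 3× c (aromatic, H0) → match; 1× c (aromatic, H1) → no; 1× C (H2) → no; 2× C (H3) → no; 1× C (H0) → no; 1× O (H0) → no; 1× O (H1) → no.
That gives 3 matching atoms.

3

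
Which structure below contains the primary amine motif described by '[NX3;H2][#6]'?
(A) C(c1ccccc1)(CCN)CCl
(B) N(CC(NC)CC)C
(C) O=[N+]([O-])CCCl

[NX3;H2][#6] describes a trivalent nitrogen with two H attached to carbon (a primary amine).
(A) contains a primary amino group (-NH2), which satisfies every atom and bond constraint.
(B) has an N-methylamino group (-NHCH3) but the nitrogen bears two carbons and only one H (H1), not H2.
(C) has a nitro group (-[N+](=O)[O-]) but the nitrogen is [N+] with no H, not NX3H2.
So the answer is (A).

A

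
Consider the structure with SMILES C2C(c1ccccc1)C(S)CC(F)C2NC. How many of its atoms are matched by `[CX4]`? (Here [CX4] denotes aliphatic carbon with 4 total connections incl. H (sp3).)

7

The query [CX4] means: C with X4: aliphatic carbon with exactly 4 total connections (bonds + H).
Check the 16 heavy atoms by environment: 7× C (X4) → match; 1× F (X1) → no; 1× N (X3) → no; 6× c (aromatic, X3) → no; 1× S (X2) → no.
That gives 7 matching atoms.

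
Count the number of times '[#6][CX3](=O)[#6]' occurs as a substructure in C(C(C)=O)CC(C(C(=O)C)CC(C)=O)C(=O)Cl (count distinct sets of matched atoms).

[#6][CX3](=O)[#6] is the SMARTS for a ketone: a carbonyl carbon (no H) flanked by two carbons.
The molecule carries 3 separate instances of an acetyl/ketone group (-C(=O)CH3) meeting every constraint; each maps to a distinct set of atoms, giving 3 matches.

3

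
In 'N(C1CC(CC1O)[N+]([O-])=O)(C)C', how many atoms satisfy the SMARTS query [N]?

2

The query [N] means: uppercase N matches aliphatic (non-aromatic) nitrogen only.
Check the 12 heavy atoms by environment: 7× C → no; 1× N → match; 2× O → no; 1× N (charge +1) → match; 1× O (charge -1) → no.
Summing the matching environments: 1 + 1 = 2 matching atoms.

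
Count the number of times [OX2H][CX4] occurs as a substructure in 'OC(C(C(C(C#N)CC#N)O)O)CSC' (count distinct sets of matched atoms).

3

[OX2H][CX4] is the SMARTS for an aliphatic alcohol: a hydroxyl oxygen bound to an sp3 (X4) carbon.
The molecule carries 3 separate instances of a hydroxyl group (-OH) meeting every constraint; each maps to a distinct set of atoms, giving 3 matches.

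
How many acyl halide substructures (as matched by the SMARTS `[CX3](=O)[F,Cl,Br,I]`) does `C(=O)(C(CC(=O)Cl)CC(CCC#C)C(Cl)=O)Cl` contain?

[CX3](=O)[F,Cl,Br,I] is the SMARTS for an acyl halide: a carbonyl carbon bonded to a halogen.
The molecule carries 3 separate instances of an acyl chloride (-C(=O)Cl) meeting every constraint; each maps to a distinct set of atoms, giving 3 matches.

3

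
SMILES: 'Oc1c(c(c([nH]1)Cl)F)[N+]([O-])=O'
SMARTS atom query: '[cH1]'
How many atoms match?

0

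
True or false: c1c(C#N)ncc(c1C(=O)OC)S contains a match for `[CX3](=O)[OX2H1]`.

The pattern [CX3](=O)[OX2H1] describes an sp2 carbon double-bonded to O and single-bonded to an -OH oxygen — a carboxylic acid.
The closest candidate here is a methyl-ester group (-C(=O)OCH3), but the singly-bonded O has no H (OX2H0, not OX2H1). No other fragment satisfies the full query, so there is no match.

False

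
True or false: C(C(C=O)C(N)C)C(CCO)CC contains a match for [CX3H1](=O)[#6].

True

The pattern [CX3H1](=O)[#6] describes an sp2 carbon with one H, double-bonded to O and single-bonded to carbon — an aldehyde.
The molecule carries an aldehyde (-CHO), whose atoms satisfy every constraint of the query, so the pattern matches.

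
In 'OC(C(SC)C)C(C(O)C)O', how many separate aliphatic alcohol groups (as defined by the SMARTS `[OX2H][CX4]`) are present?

3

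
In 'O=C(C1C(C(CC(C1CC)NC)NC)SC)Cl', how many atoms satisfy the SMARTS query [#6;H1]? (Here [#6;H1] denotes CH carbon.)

5

Check the 17 heavy atoms by environment: 5× C (H1) → match; 2× C (H2) → no; 1× S (H0) → no; 4× C (H3) → no; 2× N (H1) → no; 1× C (H0) → no; 1× O (H0) → no; 1× Cl (H0) → no.
That gives 5 matching atoms.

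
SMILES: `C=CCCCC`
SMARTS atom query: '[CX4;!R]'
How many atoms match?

4

The query [CX4;!R] means: aliphatic carbon with four total connections, not in a ring.
Check the 6 heavy atoms by environment: 4× C (X4, acyclic) → match; 2× C (X3, acyclic) → no.
That gives 4 matching atoms.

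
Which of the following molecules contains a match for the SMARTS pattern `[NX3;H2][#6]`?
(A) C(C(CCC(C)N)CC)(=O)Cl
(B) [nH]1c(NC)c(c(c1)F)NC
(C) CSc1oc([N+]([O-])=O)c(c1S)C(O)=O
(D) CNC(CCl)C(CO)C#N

A

[NX3;H2][#6] describes a trivalent nitrogen with two H attached to carbon (a primary amine).
(A) contains a primary amino group (-NH2), which satisfies every atom and bond constraint.
(B) has an N-methylamino group (-NHCH3) but the nitrogen bears two carbons and only one H (H1), not H2.
(C) has a nitro group (-[N+](=O)[O-]) but the nitrogen is [N+] with no H, not NX3H2.
(D) has an N-methylamino group (-NHCH3) but the nitrogen bears two carbons and only one H (H1), not H2.
So the answer is (A).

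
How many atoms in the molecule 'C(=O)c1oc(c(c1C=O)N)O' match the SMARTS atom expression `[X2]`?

Check the 11 heavy atoms by environment: 1× o (aromatic, X2) → match; 4× c (aromatic, X3) → no; 2× C (X3) → no; 2× O (X1) → no; 1× O (X2) → match; 1× N (X3) → no.
Summing the matching environments: 1 + 1 = 2 matching atoms.

2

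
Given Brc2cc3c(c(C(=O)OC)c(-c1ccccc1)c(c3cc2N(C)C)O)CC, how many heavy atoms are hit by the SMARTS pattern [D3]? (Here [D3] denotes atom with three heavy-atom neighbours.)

The query [D3] means: atom with exactly three heavy-atom neighbours.
Check the 27 heavy atoms by environment: 9× c (aromatic, D3) → match; 7× c (aromatic, D2) → no; 1× N (D3) → match; 4× C (D1) → no; 1× C (D3) → match; 2× O (D1) → no; 1× O (D2) → no; 1× Br (D1) → no; 1× C (D2) → no.
Summing the matching environments: 9 + 1 + 1 = 11 matching atoms.

11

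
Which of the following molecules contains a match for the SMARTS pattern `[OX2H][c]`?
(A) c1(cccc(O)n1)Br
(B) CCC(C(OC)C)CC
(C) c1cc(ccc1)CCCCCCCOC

[OX2H][c] describes a hydroxyl oxygen attached to an aromatic carbon (a phenol).
(A) contains a hydroxyl group (-OH), which satisfies every atom and bond constraint.
(B) has a methoxy ether (-OCH3) but the oxygen has H0, not H1.
(C) has a methoxy ether (-OCH3) but the oxygen has H0, not H1.
So the answer is (A).

A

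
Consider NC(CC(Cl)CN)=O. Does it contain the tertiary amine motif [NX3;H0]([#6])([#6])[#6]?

No

The pattern [NX3;H0]([#6])([#6])[#6] describes a trivalent nitrogen with no H, bonded to three carbons — a tertiary amine.
The closest candidate here is a primary amino group (-NH2), but the nitrogen has H2, not H0 with three carbons. No other fragment satisfies the full query, so there is no match.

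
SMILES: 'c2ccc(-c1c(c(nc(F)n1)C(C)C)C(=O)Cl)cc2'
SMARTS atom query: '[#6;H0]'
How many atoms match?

Check the 19 heavy atoms by environment: 2× n (aromatic, H0) → no; 5× c (aromatic, H0) → match; 5× c (aromatic, H1) → no; 1× C (H0) → match; 1× O (H0) → no; 1× Cl (H0) → no; 1× F (H0) → no; 1× C (H1) → no; 2× C (H3) → no.
Summing the matching environments: 5 + 1 = 6 matching atoms.

6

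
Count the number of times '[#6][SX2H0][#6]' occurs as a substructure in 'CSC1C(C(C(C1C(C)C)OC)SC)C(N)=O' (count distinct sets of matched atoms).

[#6][SX2H0][#6] is the SMARTS for a thioether: an aliphatic sulfur bridging two carbons with no H on the sulfur.
The molecule carries 2 separate instances of a methylthio ether (-SCH3) meeting every constraint; each maps to a distinct set of atoms, giving 2 matches.

2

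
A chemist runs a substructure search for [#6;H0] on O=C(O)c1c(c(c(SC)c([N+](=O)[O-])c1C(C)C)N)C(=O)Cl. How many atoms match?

8

Check the 21 heavy atoms by environment: 6× c (aromatic, H0) → match; 1× N (H2) → no; 1× N (charge +1, H0) → no; 1× O (charge -1, H0) → no; 3× O (H0) → no; 2× C (H0) → match; 1× O (H1) → no; 1× Cl (H0) → no; 1× S (H0) → no; 3× C (H3) → no; 1× C (H1) → no.
Summing the matching environments: 6 + 2 = 8 matching atoms.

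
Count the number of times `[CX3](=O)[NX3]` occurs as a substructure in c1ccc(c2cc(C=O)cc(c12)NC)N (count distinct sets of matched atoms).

[CX3](=O)[NX3] is the SMARTS for an amide: a carbonyl carbon bonded to a trivalent nitrogen.
The molecule has a primary amino group (-NH2), but the -NH2 is not attached to a carbonyl carbon; nothing else fits, so there are 0 matches.

0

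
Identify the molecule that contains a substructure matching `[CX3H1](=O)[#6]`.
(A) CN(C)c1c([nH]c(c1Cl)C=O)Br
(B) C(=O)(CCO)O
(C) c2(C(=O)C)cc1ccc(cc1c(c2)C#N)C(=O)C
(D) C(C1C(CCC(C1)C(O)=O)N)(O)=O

A

[CX3H1](=O)[#6] describes an sp2 carbon with one H, double-bonded to O and single-bonded to carbon (an aldehyde).
(A) contains an aldehyde (-CHO), which satisfies every atom and bond constraint.
(B) has a carboxylic acid group (-C(=O)OH) but the carbonyl carbon has H0 and is bonded to O, not H1.
(C) has an acetyl/ketone group (-C(=O)CH3) but the carbonyl carbon has H0 (two carbon neighbours), not H1.
(D) has a carboxylic acid group (-C(=O)OH) but the carbonyl carbon has H0 and is bonded to O, not H1.
So the answer is (A).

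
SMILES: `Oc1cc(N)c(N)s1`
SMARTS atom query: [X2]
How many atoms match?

The query [X2] means: any atom with exactly two total connections (bonds + H).
Check the 8 heavy atoms by environment: 1× s (aromatic, X2) → match; 4× c (aromatic, X3) → no; 2× N (X3) → no; 1× O (X2) → match.
Summing the matching environments: 1 + 1 = 2 matching atoms.

2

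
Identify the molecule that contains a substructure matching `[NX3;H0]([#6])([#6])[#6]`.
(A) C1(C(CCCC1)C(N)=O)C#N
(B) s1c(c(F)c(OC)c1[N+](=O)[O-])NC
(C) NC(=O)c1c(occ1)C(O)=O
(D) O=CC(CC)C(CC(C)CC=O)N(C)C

D

[NX3;H0]([#6])([#6])[#6] describes a trivalent nitrogen with no H, bonded to three carbons (a tertiary amine).
(A) has a primary amide (-C(=O)NH2) but the amide nitrogen has H2 and only one carbon neighbour.
(B) has an N-methylamino group (-NHCH3) but the nitrogen still has one H (H1), not H0.
(C) has a primary amide (-C(=O)NH2) but the amide nitrogen has H2 and only one carbon neighbour.
(D) contains a dimethylamino group (-N(CH3)2), which satisfies every atom and bond constraint.
So the answer is (D).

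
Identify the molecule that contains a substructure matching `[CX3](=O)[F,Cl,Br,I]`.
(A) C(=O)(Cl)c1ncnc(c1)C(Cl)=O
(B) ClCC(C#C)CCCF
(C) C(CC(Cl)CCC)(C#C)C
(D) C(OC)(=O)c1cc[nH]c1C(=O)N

A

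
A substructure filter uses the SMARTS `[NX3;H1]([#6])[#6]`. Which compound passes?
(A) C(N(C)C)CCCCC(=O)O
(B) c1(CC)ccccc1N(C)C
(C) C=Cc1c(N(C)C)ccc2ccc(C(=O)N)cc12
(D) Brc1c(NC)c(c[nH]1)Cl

[NX3;H1]([#6])[#6] describes a trivalent nitrogen with one H, bonded to two carbons (a secondary amine).
(A) has a dimethylamino group (-N(CH3)2) but the nitrogen has H0, not H1.
(B) has a dimethylamino group (-N(CH3)2) but the nitrogen has H0, not H1.
(C) has a primary amide (-C(=O)NH2) but the -C(=O)NH2 nitrogen has H2, not H1.
(D) contains an N-methylamino group (-NHCH3), which satisfies every atom and bond constraint.
So the answer is (D).

D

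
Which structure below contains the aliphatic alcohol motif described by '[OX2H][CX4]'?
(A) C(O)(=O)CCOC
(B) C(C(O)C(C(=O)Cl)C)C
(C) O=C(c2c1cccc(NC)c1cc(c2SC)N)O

B

[OX2H][CX4] describes a hydroxyl oxygen bound to an sp3 (X4) carbon (an aliphatic alcohol).
(A) has a carboxylic acid group (-C(=O)OH) but the -OH is on a CX3 carbonyl carbon, not a CX4 carbon.
(B) contains a hydroxyl group (-OH), which satisfies every atom and bond constraint.
(C) has a carboxylic acid group (-C(=O)OH) but the -OH is on a CX3 carbonyl carbon, not a CX4 carbon.
So the answer is (B).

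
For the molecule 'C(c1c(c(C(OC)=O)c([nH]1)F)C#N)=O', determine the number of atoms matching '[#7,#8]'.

The query [#7,#8] means: nitrogen or oxygen (comma = OR).
Check the 14 heavy atoms by environment: 1× n (aromatic) → match; 4× c (aromatic) → no; 4× C → no; 3× O → match; 1× N → match; 1× F → no.
Summing the matching environments: 1 + 3 + 1 = 5 matching atoms.

5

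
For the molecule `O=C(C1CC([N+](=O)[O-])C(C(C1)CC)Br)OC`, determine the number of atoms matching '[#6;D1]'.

2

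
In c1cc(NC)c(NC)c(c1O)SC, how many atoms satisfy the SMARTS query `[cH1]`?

The query [cH1] means: aromatic carbon bearing exactly one hydrogen.
Check the 13 heavy atoms by environment: 4× c (aromatic, H0) → no; 2× c (aromatic, H1) → match; 2× N (H1) → no; 3× C (H3) → no; 1× S (H0) → no; 1× O (H1) → no.
That gives 2 matching atoms.

2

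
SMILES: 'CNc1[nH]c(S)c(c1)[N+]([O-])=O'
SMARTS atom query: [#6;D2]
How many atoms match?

1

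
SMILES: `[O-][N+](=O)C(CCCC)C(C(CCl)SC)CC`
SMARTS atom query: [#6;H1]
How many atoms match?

3

Check the 16 heavy atoms by environment: 5× C (H2) → no; 3× C (H1) → match; 3× C (H3) → no; 1× Cl (H0) → no; 1× N (charge +1, H0) → no; 1× O (charge -1, H0) → no; 1× O (H0) → no; 1× S (H0) → no.
That gives 3 matching atoms.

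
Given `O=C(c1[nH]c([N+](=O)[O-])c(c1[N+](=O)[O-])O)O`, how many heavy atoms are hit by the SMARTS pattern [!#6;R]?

1

The query [!#6;R] means: non-carbon atom that is part of a ring.
Check the 15 heavy atoms by environment: 1× n (aromatic, in 5-ring) → match; 4× c (aromatic, in 5-ring) → no; 1× C (acyclic) → no; 5× O (acyclic) → no; 2× N (charge +1, acyclic) → no; 2× O (charge -1, acyclic) → no.
That gives 1 matching atom.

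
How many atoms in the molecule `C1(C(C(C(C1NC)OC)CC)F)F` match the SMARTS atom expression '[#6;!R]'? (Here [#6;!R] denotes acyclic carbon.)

The query [#6;!R] means: carbon not in any ring.
Check the 13 heavy atoms by environment: 5× C (in 5-ring) → no; 2× F (acyclic) → no; 4× C (acyclic) → match; 1× O (acyclic) → no; 1× N (acyclic) → no.
That gives 4 matching atoms.

4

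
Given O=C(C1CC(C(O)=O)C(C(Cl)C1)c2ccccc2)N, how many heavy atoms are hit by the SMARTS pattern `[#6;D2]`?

7

The query [#6;D2] means: any carbon bonded to exactly two heavy atoms.
Check the 19 heavy atoms by environment: 6× C (D3) → no; 2× C (D2) → match; 3× O (D1) → no; 1× c (aromatic, D3) → no; 5× c (aromatic, D2) → match; 1× N (D1) → no; 1× Cl (D1) → no.
Summing the matching environments: 2 + 5 = 7 matching atoms.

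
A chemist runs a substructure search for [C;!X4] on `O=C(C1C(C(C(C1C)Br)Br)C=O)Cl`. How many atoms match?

The query [C;!X4] means: aliphatic carbon that does not have four total connections.
Check the 13 heavy atoms by environment: 6× C (X4) → no; 2× Br (X1) → no; 2× C (X3) → match; 2× O (X1) → no; 1× Cl (X1) → no.
That gives 2 matching atoms.

2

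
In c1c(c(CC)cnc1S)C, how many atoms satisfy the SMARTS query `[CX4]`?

Check the 10 heavy atoms by environment: 1× n (aromatic, X2) → no; 5× c (aromatic, X3) → no; 3× C (X4) → match; 1× S (X2) → no.
That gives 3 matching atoms.

3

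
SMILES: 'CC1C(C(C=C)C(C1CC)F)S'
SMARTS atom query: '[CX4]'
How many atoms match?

8

The query [CX4] means: C with X4: aliphatic carbon with exactly 4 total connections (bonds + H).
Check the 12 heavy atoms by environment: 8× C (X4) → match; 1× S (X2) → no; 1× F (X1) → no; 2× C (X3) → no.
That gives 8 matching atoms.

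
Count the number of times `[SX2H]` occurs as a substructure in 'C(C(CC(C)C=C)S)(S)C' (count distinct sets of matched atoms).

[SX2H] is the SMARTS for a thiol: an aliphatic sulfur with two connections, one being H.
The molecule carries 2 separate instances of a thiol (-SH) meeting every constraint; each maps to a distinct set of atoms, giving 2 matches.

2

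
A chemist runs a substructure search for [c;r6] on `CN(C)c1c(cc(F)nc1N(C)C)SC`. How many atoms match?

5

The query [c;r6] means: aromatic carbon that belongs to a six-membered ring.
Check the 15 heavy atoms by environment: 1× n (aromatic, in 6-ring) → no; 5× c (aromatic, in 6-ring) → match; 1× F (acyclic) → no; 2× N (acyclic) → no; 5× C (acyclic) → no; 1× S (acyclic) → no.
That gives 5 matching atoms.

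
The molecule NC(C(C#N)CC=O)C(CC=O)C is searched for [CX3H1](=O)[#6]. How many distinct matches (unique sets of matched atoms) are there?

2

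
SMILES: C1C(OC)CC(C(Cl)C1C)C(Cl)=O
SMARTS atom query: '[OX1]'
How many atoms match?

Check the 13 heavy atoms by environment: 8× C (X4) → no; 2× Cl (X1) → no; 1× C (X3) → no; 1× O (X1) → match; 1× O (X2) → no.
That gives 1 matching atom.

1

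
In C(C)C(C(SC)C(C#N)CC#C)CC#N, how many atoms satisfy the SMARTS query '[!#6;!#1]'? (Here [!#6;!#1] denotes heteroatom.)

3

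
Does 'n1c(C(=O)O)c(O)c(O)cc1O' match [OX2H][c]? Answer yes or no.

Yes

The pattern [OX2H][c] describes a hydroxyl oxygen attached to an aromatic carbon — a phenol.
The molecule carries a hydroxyl group (-OH), whose atoms satisfy every constraint of the query, so the pattern matches.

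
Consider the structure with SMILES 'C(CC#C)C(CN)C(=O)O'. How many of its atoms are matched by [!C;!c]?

Check the 10 heavy atoms by environment: 7× C → no; 1× N → match; 2× O → match.
Summing the matching environments: 1 + 2 = 3 matching atoms.

3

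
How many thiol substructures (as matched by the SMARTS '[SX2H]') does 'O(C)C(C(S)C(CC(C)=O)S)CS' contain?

[SX2H] is the SMARTS for a thiol: an aliphatic sulfur with two connections, one being H.
The molecule carries 3 separate instances of a thiol (-SH) meeting every constraint; each maps to a distinct set of atoms, giving 3 matches.

3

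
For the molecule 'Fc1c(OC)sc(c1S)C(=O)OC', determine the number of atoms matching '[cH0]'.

4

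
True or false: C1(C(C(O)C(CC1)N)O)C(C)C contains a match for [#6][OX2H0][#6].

The pattern [#6][OX2H0][#6] describes an aliphatic oxygen bridging two carbons with no H on the oxygen — an ether.
The closest candidate here is a hydroxyl group (-OH), but the oxygen has H1, not H0 bridging two carbons. No other fragment satisfies the full query, so there is no match.

False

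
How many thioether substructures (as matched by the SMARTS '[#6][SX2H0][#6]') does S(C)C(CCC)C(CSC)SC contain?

3

[#6][SX2H0][#6] is the SMARTS for a thioether: an aliphatic sulfur bridging two carbons with no H on the sulfur.
The molecule carries 3 separate instances of a methylthio ether (-SCH3) meeting every constraint; each maps to a distinct set of atoms, giving 3 matches.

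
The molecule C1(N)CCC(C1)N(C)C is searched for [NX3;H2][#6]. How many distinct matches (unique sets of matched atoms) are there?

1

[NX3;H2][#6] is the SMARTS for a primary amine: a trivalent nitrogen with two H attached to carbon.
Exactly one fragment in the molecule meets all constraints, giving 1 match.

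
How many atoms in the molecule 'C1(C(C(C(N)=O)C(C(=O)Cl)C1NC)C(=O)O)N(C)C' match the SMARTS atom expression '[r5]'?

5

Check the 19 heavy atoms by environment: 5× C (in 5-ring) → match; 3× N (acyclic) → no; 6× C (acyclic) → no; 4× O (acyclic) → no; 1× Cl (acyclic) → no.
That gives 5 matching atoms.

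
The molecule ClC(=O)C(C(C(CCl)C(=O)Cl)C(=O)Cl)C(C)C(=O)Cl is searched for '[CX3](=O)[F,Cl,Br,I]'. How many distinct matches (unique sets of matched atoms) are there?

4

[CX3](=O)[F,Cl,Br,I] is the SMARTS for an acyl halide: a carbonyl carbon bonded to a halogen.
The molecule carries 4 separate instances of an acyl chloride (-C(=O)Cl) meeting every constraint; each maps to a distinct set of atoms, giving 4 matches.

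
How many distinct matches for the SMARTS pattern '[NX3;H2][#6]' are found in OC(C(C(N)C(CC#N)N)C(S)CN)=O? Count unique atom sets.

[NX3;H2][#6] is the SMARTS for a primary amine: a trivalent nitrogen with two H attached to carbon.
The molecule carries 3 separate instances of a primary amino group (-NH2) meeting every constraint; each maps to a distinct set of atoms, giving 3 matches.

3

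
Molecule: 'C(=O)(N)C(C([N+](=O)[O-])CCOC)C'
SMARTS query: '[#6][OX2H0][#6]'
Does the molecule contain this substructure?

Yes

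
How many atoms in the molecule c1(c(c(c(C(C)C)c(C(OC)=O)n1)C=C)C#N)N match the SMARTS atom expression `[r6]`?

6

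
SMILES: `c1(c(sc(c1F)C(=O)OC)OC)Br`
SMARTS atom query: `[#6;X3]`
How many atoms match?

The query [#6;X3] means: any carbon (aromatic or not) with three total connections.
Check the 13 heavy atoms by environment: 1× s (aromatic, X2) → no; 4× c (aromatic, X3) → match; 1× Br (X1) → no; 1× F (X1) → no; 1× C (X3) → match; 1× O (X1) → no; 2× O (X2) → no; 2× C (X4) → no.
Summing the matching environments: 4 + 1 = 5 matching atoms.

5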